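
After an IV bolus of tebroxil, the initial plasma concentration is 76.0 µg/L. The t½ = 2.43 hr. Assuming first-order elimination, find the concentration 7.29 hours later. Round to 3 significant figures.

9.50 µg/L

k = ln 2 / 2.43 = 0.2852 hr⁻¹
7.29 hr is 3.000 half-lives, so C = 76.0 × (1/2)^3.000 = 76.0 × 0.1250 ≈ 9.50 µg/L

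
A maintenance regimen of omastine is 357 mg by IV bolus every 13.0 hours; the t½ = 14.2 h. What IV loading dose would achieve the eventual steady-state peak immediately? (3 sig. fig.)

k = ln 2 / 14.2 = 0.04881 h⁻¹
Accumulation ratio R = 1 / (1 − e^(−kτ)) = 1 / (1 − e^(−0.04881×13.0)) = 1 / (1 − 0.5302) = 2.128
Loading dose = maintenance dose × R = 357 × 2.128 ≈ 760 mg

760 mg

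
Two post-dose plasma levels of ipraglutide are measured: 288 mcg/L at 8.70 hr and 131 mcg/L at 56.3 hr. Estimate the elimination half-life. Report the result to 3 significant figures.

41.9 hours

k = ln(C₁/C₂) / (t₂ − t₁) = ln(288/131) / (56.3 − 8.70)
  = 0.7878 / 47.60 = 0.01655 hr⁻¹
t½ = ln 2 / k = ln 2 / 0.01655 ≈ 41.9 hours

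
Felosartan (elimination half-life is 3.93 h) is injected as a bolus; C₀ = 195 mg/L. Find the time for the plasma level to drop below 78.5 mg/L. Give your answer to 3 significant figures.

5.16 hours

k = ln 2 / 3.93 = 0.1764 h⁻¹
C(t) = C₀ e^(−kt)  ⇒  t = ln(C₀/C) / k
t = ln(195/78.5) / 0.1764 = 0.9099 / 0.1764 ≈ 5.16 hours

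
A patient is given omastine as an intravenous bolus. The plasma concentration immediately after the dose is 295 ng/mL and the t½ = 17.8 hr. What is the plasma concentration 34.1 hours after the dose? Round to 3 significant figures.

78.2 ng/mL

k = ln 2 / 17.8 = 0.03894 hr⁻¹
C(t) = C₀ e^(−kt) = 295 × e^(−0.03894 × 34.1) = 295 × e^(−1.328) = 295 × 0.2650 ≈ 78.2 ng/mL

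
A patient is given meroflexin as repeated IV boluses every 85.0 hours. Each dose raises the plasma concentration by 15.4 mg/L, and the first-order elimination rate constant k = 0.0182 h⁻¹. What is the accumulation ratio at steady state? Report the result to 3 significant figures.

1.27

Fraction remaining after one interval: e^(−kτ) = e^(−0.01820 × 85.0) = 0.2129
R = 1 / (1 − 0.2129) = 1 / 0.7871 ≈ 1.27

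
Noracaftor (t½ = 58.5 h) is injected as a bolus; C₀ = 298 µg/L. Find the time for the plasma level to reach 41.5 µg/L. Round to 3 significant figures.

166 hours

k = ln 2 / 58.5 = 0.01185 h⁻¹
C(t) = C₀ e^(−kt)  ⇒  t = ln(C₀/C) / k
t = ln(298/41.5) / 0.01185 = 1.971 / 0.01185 ≈ 166 hours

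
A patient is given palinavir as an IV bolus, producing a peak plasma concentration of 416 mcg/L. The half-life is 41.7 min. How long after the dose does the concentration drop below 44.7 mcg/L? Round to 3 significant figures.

134 minutes

k = ln 2 / 41.7 = 0.01662 min⁻¹
C(t) = C₀ e^(−kt)  ⇒  t = ln(C₀/C) / k
t = ln(416/44.7) / 0.01662 = 2.231 / 0.01662 ≈ 134 minutes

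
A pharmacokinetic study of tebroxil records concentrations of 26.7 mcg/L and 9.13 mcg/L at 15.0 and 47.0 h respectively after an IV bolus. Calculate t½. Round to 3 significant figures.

k = ln(C₁/C₂) / (t₂ − t₁) = ln(26.7/9.13) / (47.0 − 15.0)
  = 1.073 / 32.00 = 0.03353 h⁻¹
t½ = ln 2 / k = ln 2 / 0.03353 ≈ 20.7 hours

20.7 hours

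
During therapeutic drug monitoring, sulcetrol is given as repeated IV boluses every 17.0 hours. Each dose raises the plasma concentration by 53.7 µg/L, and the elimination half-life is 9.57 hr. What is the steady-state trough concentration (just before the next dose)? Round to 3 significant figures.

22.1 µg/L

k = ln 2 / 9.57 = 0.07243 hr⁻¹
Fraction remaining after one interval: e^(−kτ) = e^(−0.07243 × 17.0) = 0.2919
R = 1 / (1 − 0.2919) = 1.412
Css,max = 53.7 × 1.412 = 75.84 µg/L
Css,min = Css,max × e^(−kτ) = 75.84 × 0.2919 ≈ 22.1 µg/L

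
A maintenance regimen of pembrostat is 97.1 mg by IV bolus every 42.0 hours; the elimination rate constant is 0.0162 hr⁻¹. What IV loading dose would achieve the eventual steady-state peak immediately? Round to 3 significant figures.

197 mg

Accumulation ratio R = 1 / (1 − e^(−kτ)) = 1 / (1 − e^(−0.01620×42.0)) = 1 / (1 − 0.5064) = 2.026
Loading dose = maintenance dose × R = 97.1 × 2.026 ≈ 197 mg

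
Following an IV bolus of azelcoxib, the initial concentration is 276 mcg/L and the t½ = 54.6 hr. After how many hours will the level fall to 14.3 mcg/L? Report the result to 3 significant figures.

k = ln 2 / 54.6 = 0.01270 hr⁻¹
C(t) = C₀ e^(−kt)  ⇒  t = ln(C₀/C) / k
t = ln(276/14.3) / 0.01270 = 2.960 / 0.01270 ≈ 233 hours

233 hours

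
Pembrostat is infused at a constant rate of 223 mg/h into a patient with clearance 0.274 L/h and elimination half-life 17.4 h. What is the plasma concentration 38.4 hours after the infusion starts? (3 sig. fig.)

Css = rate / CL = 223 / 0.274 = 813.9 mg/L
k = ln 2 / 17.4 = 0.03984 h⁻¹
C(t) = Css (1 − e^(−kt)) = 813.9 × (1 − e^(−1.530)) = 813.9 × 0.7834 ≈ 638 mg/L

638 mg/L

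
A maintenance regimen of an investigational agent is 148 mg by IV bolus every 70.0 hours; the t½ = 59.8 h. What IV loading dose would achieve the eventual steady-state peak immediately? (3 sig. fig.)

266 mg

k = ln 2 / 59.8 = 0.01159 h⁻¹
Accumulation ratio R = 1 / (1 − e^(−kτ)) = 1 / (1 − e^(−0.01159×70.0)) = 1 / (1 − 0.4442) = 1.799
Loading dose = maintenance dose × R = 148 × 1.799 ≈ 266 mg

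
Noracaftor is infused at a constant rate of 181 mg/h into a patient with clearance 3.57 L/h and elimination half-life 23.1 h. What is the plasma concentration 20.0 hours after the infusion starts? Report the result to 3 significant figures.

Css = rate / CL = 181 / 3.57 = 50.70 mg/L
k = ln 2 / 23.1 = 0.03001 h⁻¹
C(t) = Css (1 − e^(−kt)) = 50.70 × (1 − e^(−0.6001)) = 50.70 × 0.4513 ≈ 22.9 mg/L

22.9 mg/L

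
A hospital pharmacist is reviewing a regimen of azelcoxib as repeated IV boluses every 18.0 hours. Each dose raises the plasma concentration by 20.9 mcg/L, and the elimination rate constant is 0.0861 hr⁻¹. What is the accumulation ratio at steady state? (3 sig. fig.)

1.27

Fraction remaining after one interval: e^(−kτ) = e^(−0.08610 × 18.0) = 0.2123
R = 1 / (1 − 0.2123) = 1 / 0.7877 ≈ 1.27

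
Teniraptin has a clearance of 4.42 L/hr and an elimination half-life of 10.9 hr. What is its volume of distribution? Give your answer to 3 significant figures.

k = ln 2 / t½ = ln 2 / 10.9 = 0.06359 hr⁻¹
V = CL / k = 4.42 / 0.06359 ≈ 69.5 L

69.5 L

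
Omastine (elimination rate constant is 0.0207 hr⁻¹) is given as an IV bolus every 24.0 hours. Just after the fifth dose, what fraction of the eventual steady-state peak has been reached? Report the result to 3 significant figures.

0.917

f_n = 1 − e^(−nkτ) = 1 − e^(−5 × 0.02070 × 24.0) = 1 − e^(−2.484) = 1 − 0.08341 ≈ 0.917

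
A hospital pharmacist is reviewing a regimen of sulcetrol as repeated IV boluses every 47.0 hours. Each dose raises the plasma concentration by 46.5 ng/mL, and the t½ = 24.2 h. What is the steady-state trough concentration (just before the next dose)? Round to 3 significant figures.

k = ln 2 / 24.2 = 0.02864 h⁻¹
Fraction remaining after one interval: e^(−kτ) = e^(−0.02864 × 47.0) = 0.2602
R = 1 / (1 − 0.2602) = 1.352
Css,max = 46.5 × 1.352 = 62.86 ng/mL
Css,min = Css,max × e^(−kτ) = 62.86 × 0.2602 ≈ 16.4 ng/mL

16.4 ng/mL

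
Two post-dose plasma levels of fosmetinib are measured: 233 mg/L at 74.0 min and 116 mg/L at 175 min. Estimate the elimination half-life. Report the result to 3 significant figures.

k = ln(C₁/C₂) / (t₂ − t₁) = ln(233/116) / (175 − 74.0)
  = 0.6974 / 101.0 = 0.006905 min⁻¹
t½ = ln 2 / k = ln 2 / 0.006905 ≈ 100 minutes

100 minutes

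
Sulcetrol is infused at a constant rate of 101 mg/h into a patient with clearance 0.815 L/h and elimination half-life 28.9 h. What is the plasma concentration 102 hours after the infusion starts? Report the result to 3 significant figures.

Css = rate / CL = 101 / 0.815 = 123.9 mg/L
k = ln 2 / 28.9 = 0.02398 h⁻¹
C(t) = Css (1 − e^(−kt)) = 123.9 × (1 − e^(−2.446)) = 123.9 × 0.9134 ≈ 113 mg/L

113 mg/L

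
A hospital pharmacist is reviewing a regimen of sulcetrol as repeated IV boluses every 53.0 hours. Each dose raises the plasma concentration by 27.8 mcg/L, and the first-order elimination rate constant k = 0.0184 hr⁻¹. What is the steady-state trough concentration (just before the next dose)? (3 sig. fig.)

16.8 mcg/L

Fraction remaining after one interval: e^(−kτ) = e^(−0.01840 × 53.0) = 0.3771
R = 1 / (1 − 0.3771) = 1.605
Css,max = 27.8 × 1.605 = 44.63 mcg/L
Css,min = Css,max × e^(−kτ) = 44.63 × 0.3771 ≈ 16.8 mcg/L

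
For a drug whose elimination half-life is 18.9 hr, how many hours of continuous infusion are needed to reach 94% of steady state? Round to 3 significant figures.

k = ln 2 / 18.9 = 0.03667 hr⁻¹
f = 1 − e^(−kt)  ⇒  t = −ln(1 − f) / k
t = −ln(1 − 0.94) / 0.03667 = 2.813 / 0.03667 ≈ 76.7 hours

76.7 hours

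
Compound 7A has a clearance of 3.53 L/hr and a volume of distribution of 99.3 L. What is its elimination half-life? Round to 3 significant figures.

19.5 hours

k = CL / V = 3.53 / 99.3 = 0.03555 hr⁻¹
t½ = ln 2 / k = ln 2 / 0.03555 ≈ 19.5 hours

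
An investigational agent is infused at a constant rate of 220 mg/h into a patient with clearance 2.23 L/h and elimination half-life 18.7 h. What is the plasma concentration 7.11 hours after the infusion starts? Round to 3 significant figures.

Css = rate / CL = 220 / 2.23 = 98.65 µg/mL
k = ln 2 / 18.7 = 0.03707 h⁻¹
C(t) = Css (1 − e^(−kt)) = 98.65 × (1 − e^(−0.2635)) = 98.65 × 0.2317 ≈ 22.9 µg/mL

22.9 µg/mL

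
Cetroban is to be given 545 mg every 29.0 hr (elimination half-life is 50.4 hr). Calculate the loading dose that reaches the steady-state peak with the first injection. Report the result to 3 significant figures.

1660 mg

k = ln 2 / 50.4 = 0.01375 hr⁻¹
Accumulation ratio R = 1 / (1 − e^(−kτ)) = 1 / (1 − e^(−0.01375×29.0)) = 1 / (1 − 0.6711) = 3.040
Loading dose = maintenance dose × R = 545 × 3.040 ≈ 1660 mg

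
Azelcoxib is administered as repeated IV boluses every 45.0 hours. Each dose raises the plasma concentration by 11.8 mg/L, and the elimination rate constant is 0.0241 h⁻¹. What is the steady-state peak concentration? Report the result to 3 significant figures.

17.8 mg/L

Fraction remaining after one interval: e^(−kτ) = e^(−0.02410 × 45.0) = 0.3381
R = 1 / (1 − 0.3381) = 1.511
Css,max = 11.8 × 1.511 ≈ 17.8 mg/L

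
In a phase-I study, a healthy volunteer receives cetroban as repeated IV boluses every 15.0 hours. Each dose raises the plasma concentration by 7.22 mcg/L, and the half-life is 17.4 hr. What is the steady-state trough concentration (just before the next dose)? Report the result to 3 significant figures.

k = ln 2 / 17.4 = 0.03984 hr⁻¹
Fraction remaining after one interval: e^(−kτ) = e^(−0.03984 × 15.0) = 0.5502
R = 1 / (1 − 0.5502) = 2.223
Css,max = 7.22 × 2.223 = 16.05 mcg/L
Css,min = Css,max × e^(−kτ) = 16.05 × 0.5502 ≈ 8.83 mcg/L

8.83 mcg/L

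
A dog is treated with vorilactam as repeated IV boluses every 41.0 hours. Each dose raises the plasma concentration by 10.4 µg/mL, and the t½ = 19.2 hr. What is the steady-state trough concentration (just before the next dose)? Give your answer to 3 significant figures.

k = ln 2 / 19.2 = 0.03610 hr⁻¹
Fraction remaining after one interval: e^(−kτ) = e^(−0.03610 × 41.0) = 0.2276
R = 1 / (1 − 0.2276) = 1.295
Css,max = 10.4 × 1.295 = 13.46 µg/mL
Css,min = Css,max × e^(−kτ) = 13.46 × 0.2276 ≈ 3.06 µg/mL

3.06 µg/mL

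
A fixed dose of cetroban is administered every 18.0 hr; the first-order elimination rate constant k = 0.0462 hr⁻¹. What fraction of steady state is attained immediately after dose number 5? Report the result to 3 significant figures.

0.984

f_n = 1 − e^(−nkτ) = 1 − e^(−5 × 0.04620 × 18.0) = 1 − e^(−4.158) = 1 − 0.01564 ≈ 0.984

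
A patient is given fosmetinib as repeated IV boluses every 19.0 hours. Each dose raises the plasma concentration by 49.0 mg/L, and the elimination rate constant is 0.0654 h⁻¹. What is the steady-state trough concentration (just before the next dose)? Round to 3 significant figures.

Fraction remaining after one interval: e^(−kτ) = e^(−0.06540 × 19.0) = 0.2886
R = 1 / (1 − 0.2886) = 1.406
Css,max = 49.0 × 1.406 = 68.88 mg/L
Css,min = Css,max × e^(−kτ) = 68.88 × 0.2886 ≈ 19.9 mg/L

19.9 mg/L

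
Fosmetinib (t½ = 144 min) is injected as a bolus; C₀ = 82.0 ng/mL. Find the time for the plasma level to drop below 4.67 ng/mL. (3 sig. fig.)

595 minutes

k = ln 2 / 144 = 0.004814 min⁻¹
C(t) = C₀ e^(−kt)  ⇒  t = ln(C₀/C) / k
t = ln(82.0/4.67) / 0.004814 = 2.866 / 0.004814 ≈ 595 minutes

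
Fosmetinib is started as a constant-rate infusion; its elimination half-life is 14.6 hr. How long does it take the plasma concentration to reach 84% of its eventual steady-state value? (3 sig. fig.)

k = ln 2 / 14.6 = 0.04748 hr⁻¹
f = 1 − e^(−kt)  ⇒  t = −ln(1 − f) / k
t = −ln(1 − 0.84) / 0.04748 = 1.833 / 0.04748 ≈ 38.6 hours

38.6 hours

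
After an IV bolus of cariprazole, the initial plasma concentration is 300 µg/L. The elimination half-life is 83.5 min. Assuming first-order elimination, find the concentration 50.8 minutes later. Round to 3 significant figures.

197 µg/L

k = ln 2 / 83.5 = 0.008301 min⁻¹
50.8 min is 0.6084 half-lives, so C = 300 × (1/2)^0.6084 = 300 × 0.6559 ≈ 197 µg/L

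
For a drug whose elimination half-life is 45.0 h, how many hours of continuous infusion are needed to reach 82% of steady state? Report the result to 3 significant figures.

k = ln 2 / 45.0 = 0.01540 h⁻¹
f = 1 − e^(−kt)  ⇒  t = −ln(1 − f) / k
t = −ln(1 − 0.82) / 0.01540 = 1.715 / 0.01540 ≈ 111 hours

111 hours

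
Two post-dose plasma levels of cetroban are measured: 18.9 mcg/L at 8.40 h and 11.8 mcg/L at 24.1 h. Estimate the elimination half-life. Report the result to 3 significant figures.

23.1 hours

k = ln(C₁/C₂) / (t₂ − t₁) = ln(18.9/11.8) / (24.1 − 8.40)
  = 0.4711 / 15.70 = 0.03000 h⁻¹
t½ = ln 2 / k = ln 2 / 0.03000 ≈ 23.1 hours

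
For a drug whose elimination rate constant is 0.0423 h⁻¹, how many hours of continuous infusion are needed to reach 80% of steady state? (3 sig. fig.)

38.0 hours

f = 1 − e^(−kt)  ⇒  t = −ln(1 − f) / k
t = −ln(1 − 0.8) / 0.04230 = 1.609 / 0.04230 ≈ 38.0 hours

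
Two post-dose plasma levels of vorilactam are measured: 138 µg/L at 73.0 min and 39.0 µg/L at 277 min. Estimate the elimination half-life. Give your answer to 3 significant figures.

k = ln(C₁/C₂) / (t₂ − t₁) = ln(138/39.0) / (277 − 73.0)
  = 1.264 / 204.0 = 0.006195 min⁻¹
t½ = ln 2 / k = ln 2 / 0.006195 ≈ 112 minutes

112 minutes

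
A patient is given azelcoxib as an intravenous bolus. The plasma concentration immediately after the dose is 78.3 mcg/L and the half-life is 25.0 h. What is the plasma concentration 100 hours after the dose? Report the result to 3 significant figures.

k = ln 2 / 25.0 = 0.02773 h⁻¹
C(t) = C₀ e^(−kt) = 78.3 × e^(−0.02773 × 100) = 78.3 × e^(−2.773) = 78.3 × 0.06250 ≈ 4.89 mcg/L

4.89 mcg/L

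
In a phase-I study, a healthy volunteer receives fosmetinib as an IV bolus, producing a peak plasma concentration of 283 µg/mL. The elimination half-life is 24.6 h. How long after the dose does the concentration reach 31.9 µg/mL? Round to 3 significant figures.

k = ln 2 / 24.6 = 0.02818 h⁻¹
C(t) = C₀ e^(−kt)  ⇒  t = ln(C₀/C) / k
t = ln(283/31.9) / 0.02818 = 2.183 / 0.02818 ≈ 77.5 hours

77.5 hours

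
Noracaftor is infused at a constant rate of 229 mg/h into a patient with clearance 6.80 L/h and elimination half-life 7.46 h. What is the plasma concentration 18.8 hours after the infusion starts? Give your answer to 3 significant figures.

Css = rate / CL = 229 / 6.80 = 33.68 µg/mL
k = ln 2 / 7.46 = 0.09292 h⁻¹
C(t) = Css (1 − e^(−kt)) = 33.68 × (1 − e^(−1.747)) = 33.68 × 0.8257 ≈ 27.8 µg/mL

27.8 µg/mL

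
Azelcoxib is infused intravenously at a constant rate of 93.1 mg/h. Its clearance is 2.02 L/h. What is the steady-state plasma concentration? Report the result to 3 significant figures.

Css = infusion rate / CL = 93.1 / 2.02 ≈ 46.1 µg/mL

46.1 µg/mL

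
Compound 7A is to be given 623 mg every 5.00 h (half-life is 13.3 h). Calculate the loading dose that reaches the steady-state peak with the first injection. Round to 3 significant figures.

2720 mg

k = ln 2 / 13.3 = 0.05212 h⁻¹
Accumulation ratio R = 1 / (1 − e^(−kτ)) = 1 / (1 − e^(−0.05212×5.00)) = 1 / (1 − 0.7706) = 4.359
Loading dose = maintenance dose × R = 623 × 4.359 ≈ 2720 mg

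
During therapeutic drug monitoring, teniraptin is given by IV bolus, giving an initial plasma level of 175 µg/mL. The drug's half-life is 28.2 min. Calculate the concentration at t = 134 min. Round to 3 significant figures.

6.50 µg/mL

k = ln 2 / 28.2 = 0.02458 min⁻¹
134 min is 4.752 half-lives, so C = 175 × (1/2)^4.752 = 175 × 0.03712 ≈ 6.50 µg/mL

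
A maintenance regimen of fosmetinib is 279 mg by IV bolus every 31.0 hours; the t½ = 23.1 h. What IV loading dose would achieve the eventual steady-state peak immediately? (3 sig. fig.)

k = ln 2 / 23.1 = 0.03001 h⁻¹
Accumulation ratio R = 1 / (1 − e^(−kτ)) = 1 / (1 − e^(−0.03001×31.0)) = 1 / (1 − 0.3945) = 1.651
Loading dose = maintenance dose × R = 279 × 1.651 ≈ 461 mg

461 mg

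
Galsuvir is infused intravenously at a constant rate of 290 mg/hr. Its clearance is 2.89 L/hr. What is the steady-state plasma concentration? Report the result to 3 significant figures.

Css = infusion rate / CL = 290 / 2.89 ≈ 100 µg/mL

100 µg/mL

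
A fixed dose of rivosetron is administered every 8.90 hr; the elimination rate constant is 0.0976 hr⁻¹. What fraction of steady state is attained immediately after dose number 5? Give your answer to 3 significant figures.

0.987

f_n = 1 − e^(−nkτ) = 1 − e^(−5 × 0.09760 × 8.90) = 1 − e^(−4.343) = 1 − 0.01299 ≈ 0.987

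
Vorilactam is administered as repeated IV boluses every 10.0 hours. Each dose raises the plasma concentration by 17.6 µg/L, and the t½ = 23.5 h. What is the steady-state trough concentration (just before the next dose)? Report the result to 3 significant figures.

51.3 µg/L

k = ln 2 / 23.5 = 0.02950 h⁻¹
Fraction remaining after one interval: e^(−kτ) = e^(−0.02950 × 10.0) = 0.7446
R = 1 / (1 − 0.7446) = 3.915
Css,max = 17.6 × 3.915 = 68.90 µg/L
Css,min = Css,max × e^(−kτ) = 68.90 × 0.7446 ≈ 51.3 µg/L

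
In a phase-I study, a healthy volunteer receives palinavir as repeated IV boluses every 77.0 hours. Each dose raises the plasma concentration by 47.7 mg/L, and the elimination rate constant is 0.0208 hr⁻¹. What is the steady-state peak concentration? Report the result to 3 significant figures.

Fraction remaining after one interval: e^(−kτ) = e^(−0.02080 × 77.0) = 0.2016
R = 1 / (1 − 0.2016) = 1.252
Css,max = 47.7 × 1.252 ≈ 59.7 mg/L

59.7 mg/L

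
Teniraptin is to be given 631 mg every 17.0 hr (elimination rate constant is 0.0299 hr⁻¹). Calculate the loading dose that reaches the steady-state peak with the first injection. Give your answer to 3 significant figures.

Accumulation ratio R = 1 / (1 − e^(−kτ)) = 1 / (1 − e^(−0.02990×17.0)) = 1 / (1 − 0.6015) = 2.510
Loading dose = maintenance dose × R = 631 × 2.510 ≈ 1580 mg

1580 mg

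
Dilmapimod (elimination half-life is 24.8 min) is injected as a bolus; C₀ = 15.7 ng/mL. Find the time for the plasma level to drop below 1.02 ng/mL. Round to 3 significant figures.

k = ln 2 / 24.8 = 0.02795 min⁻¹
C(t) = C₀ e^(−kt)  ⇒  t = ln(C₀/C) / k
t = ln(15.7/1.02) / 0.02795 = 2.734 / 0.02795 ≈ 97.8 minutes

97.8 minutes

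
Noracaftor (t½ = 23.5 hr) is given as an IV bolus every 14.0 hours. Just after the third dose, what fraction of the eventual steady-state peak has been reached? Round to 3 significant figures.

0.710

k = ln 2 / 23.5 = 0.02950 hr⁻¹
f_n = 1 − e^(−nkτ) = 1 − e^(−3 × 0.02950 × 14.0) = 1 − e^(−1.239) = 1 − 0.2897 ≈ 0.710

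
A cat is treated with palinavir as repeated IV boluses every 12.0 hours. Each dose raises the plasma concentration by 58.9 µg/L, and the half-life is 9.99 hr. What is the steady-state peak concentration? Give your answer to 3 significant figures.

104 µg/L

k = ln 2 / 9.99 = 0.06938 hr⁻¹
Fraction remaining after one interval: e^(−kτ) = e^(−0.06938 × 12.0) = 0.4349
R = 1 / (1 − 0.4349) = 1.770
Css,max = 58.9 × 1.770 ≈ 104 µg/L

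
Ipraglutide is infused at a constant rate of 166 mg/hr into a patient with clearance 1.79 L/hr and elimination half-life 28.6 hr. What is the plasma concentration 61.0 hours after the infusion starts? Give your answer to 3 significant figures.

71.6 µg/mL

Css = rate / CL = 166 / 1.79 = 92.74 µg/mL
k = ln 2 / 28.6 = 0.02424 hr⁻¹
C(t) = Css (1 − e^(−kt)) = 92.74 × (1 − e^(−1.478)) = 92.74 × 0.7720 ≈ 71.6 µg/mL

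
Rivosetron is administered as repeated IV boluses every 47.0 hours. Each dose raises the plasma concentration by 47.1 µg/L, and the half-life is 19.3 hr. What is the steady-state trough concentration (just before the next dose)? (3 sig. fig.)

10.7 µg/L

k = ln 2 / 19.3 = 0.03591 hr⁻¹
Fraction remaining after one interval: e^(−kτ) = e^(−0.03591 × 47.0) = 0.1849
R = 1 / (1 − 0.1849) = 1.227
Css,max = 47.1 × 1.227 = 57.78 µg/L
Css,min = Css,max × e^(−kτ) = 57.78 × 0.1849 ≈ 10.7 µg/L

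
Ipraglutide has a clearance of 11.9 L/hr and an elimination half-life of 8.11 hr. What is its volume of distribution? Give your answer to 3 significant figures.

139 L

k = ln 2 / t½ = ln 2 / 8.11 = 0.08547 hr⁻¹
V = CL / k = 11.9 / 0.08547 ≈ 139 L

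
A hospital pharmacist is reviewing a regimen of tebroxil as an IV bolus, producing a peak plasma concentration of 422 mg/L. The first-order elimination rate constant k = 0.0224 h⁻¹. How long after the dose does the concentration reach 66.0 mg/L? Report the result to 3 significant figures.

82.8 hours

C(t) = C₀ e^(−kt)  ⇒  t = ln(C₀/C) / k
t = ln(422/66.0) / 0.02240 = 1.855 / 0.02240 ≈ 82.8 hours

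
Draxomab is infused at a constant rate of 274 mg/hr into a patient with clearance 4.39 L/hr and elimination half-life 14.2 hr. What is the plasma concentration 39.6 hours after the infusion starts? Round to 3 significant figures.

53.4 mg/L

Css = rate / CL = 274 / 4.39 = 62.41 mg/L
k = ln 2 / 14.2 = 0.04881 hr⁻¹
C(t) = Css (1 − e^(−kt)) = 62.41 × (1 − e^(−1.933)) = 62.41 × 0.8553 ≈ 53.4 mg/L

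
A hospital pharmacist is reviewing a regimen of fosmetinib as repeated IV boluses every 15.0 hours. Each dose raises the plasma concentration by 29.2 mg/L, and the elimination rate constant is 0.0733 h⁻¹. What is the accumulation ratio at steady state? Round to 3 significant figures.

Fraction remaining after one interval: e^(−kτ) = e^(−0.07330 × 15.0) = 0.3330
R = 1 / (1 − 0.3330) = 1 / 0.6670 ≈ 1.50

1.50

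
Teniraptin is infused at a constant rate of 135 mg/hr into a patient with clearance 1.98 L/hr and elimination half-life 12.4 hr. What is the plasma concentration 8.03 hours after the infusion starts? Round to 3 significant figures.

Css = rate / CL = 135 / 1.98 = 68.18 mg/L
k = ln 2 / 12.4 = 0.05590 hr⁻¹
C(t) = Css (1 − e^(−kt)) = 68.18 × (1 − e^(−0.4489)) = 68.18 × 0.3617 ≈ 24.7 mg/L

24.7 mg/L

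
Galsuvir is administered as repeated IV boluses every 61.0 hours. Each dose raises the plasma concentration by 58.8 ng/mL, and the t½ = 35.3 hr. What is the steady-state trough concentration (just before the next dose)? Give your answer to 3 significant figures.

k = ln 2 / 35.3 = 0.01964 hr⁻¹
Fraction remaining after one interval: e^(−kτ) = e^(−0.01964 × 61.0) = 0.3019
R = 1 / (1 − 0.3019) = 1.432
Css,max = 58.8 × 1.432 = 84.22 ng/mL
Css,min = Css,max × e^(−kτ) = 84.22 × 0.3019 ≈ 25.4 ng/mL

25.4 ng/mL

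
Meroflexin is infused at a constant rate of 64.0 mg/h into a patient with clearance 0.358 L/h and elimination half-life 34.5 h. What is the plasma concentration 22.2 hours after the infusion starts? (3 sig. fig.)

64.3 mg/L

Css = rate / CL = 64.0 / 0.358 = 178.8 mg/L
k = ln 2 / 34.5 = 0.02009 h⁻¹
C(t) = Css (1 − e^(−kt)) = 178.8 × (1 − e^(−0.4460)) = 178.8 × 0.3598 ≈ 64.3 mg/L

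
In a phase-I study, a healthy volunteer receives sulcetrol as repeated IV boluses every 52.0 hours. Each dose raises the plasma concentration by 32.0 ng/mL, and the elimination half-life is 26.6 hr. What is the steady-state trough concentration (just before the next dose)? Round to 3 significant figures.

11.1 ng/mL

k = ln 2 / 26.6 = 0.02606 hr⁻¹
Fraction remaining after one interval: e^(−kτ) = e^(−0.02606 × 52.0) = 0.2579
R = 1 / (1 − 0.2579) = 1.348
Css,max = 32.0 × 1.348 = 43.12 ng/mL
Css,min = Css,max × e^(−kτ) = 43.12 × 0.2579 ≈ 11.1 ng/mL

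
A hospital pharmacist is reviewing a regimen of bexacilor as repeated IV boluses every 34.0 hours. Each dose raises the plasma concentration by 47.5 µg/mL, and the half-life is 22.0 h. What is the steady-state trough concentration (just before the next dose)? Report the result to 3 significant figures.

24.8 µg/mL

k = ln 2 / 22.0 = 0.03151 h⁻¹
Fraction remaining after one interval: e^(−kτ) = e^(−0.03151 × 34.0) = 0.3426
R = 1 / (1 − 0.3426) = 1.521
Css,max = 47.5 × 1.521 = 72.25 µg/mL
Css,min = Css,max × e^(−kτ) = 72.25 × 0.3426 ≈ 24.8 µg/mL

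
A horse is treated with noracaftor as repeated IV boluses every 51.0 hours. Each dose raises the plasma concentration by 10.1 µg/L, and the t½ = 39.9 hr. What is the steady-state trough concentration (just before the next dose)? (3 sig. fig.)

7.09 µg/L

k = ln 2 / 39.9 = 0.01737 hr⁻¹
Fraction remaining after one interval: e^(−kτ) = e^(−0.01737 × 51.0) = 0.4123
R = 1 / (1 − 0.4123) = 1.702
Css,max = 10.1 × 1.702 = 17.19 µg/L
Css,min = Css,max × e^(−kτ) = 17.19 × 0.4123 ≈ 7.09 µg/L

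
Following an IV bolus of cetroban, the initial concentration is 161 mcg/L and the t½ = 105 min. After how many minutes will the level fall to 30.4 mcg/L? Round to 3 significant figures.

k = ln 2 / 105 = 0.006601 min⁻¹
C(t) = C₀ e^(−kt)  ⇒  t = ln(C₀/C) / k
t = ln(161/30.4) / 0.006601 = 1.667 / 0.006601 ≈ 253 minutes

253 minutes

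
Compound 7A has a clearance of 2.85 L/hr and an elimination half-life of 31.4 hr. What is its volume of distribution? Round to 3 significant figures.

k = ln 2 / t½ = ln 2 / 31.4 = 0.02207 hr⁻¹
V = CL / k = 2.85 / 0.02207 ≈ 129 L

129 L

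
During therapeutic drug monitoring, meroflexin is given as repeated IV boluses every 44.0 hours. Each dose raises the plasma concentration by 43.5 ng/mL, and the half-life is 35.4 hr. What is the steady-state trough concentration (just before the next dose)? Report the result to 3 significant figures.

31.8 ng/mL

k = ln 2 / 35.4 = 0.01958 hr⁻¹
Fraction remaining after one interval: e^(−kτ) = e^(−0.01958 × 44.0) = 0.4225
R = 1 / (1 − 0.4225) = 1.732
Css,max = 43.5 × 1.732 = 75.33 ng/mL
Css,min = Css,max × e^(−kτ) = 75.33 × 0.4225 ≈ 31.8 ng/mL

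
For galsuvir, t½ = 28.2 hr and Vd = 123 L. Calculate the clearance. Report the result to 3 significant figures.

k = ln 2 / t½ = ln 2 / 28.2 = 0.02458 hr⁻¹
CL = k · V = 0.02458 × 123 ≈ 3.02 L/hr

3.02 L/hr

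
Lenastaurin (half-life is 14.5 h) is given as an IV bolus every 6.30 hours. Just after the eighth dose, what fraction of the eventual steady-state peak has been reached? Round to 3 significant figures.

0.910

k = ln 2 / 14.5 = 0.04780 h⁻¹
f_n = 1 − e^(−nkτ) = 1 − e^(−8 × 0.04780 × 6.30) = 1 − e^(−2.409) = 1 − 0.08988 ≈ 0.910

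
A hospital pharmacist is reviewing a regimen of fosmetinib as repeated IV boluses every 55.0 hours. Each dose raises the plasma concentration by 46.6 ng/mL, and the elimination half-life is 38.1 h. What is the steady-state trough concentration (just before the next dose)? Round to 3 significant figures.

k = ln 2 / 38.1 = 0.01819 h⁻¹
Fraction remaining after one interval: e^(−kτ) = e^(−0.01819 × 55.0) = 0.3677
R = 1 / (1 − 0.3677) = 1.581
Css,max = 46.6 × 1.581 = 73.69 ng/mL
Css,min = Css,max × e^(−kτ) = 73.69 × 0.3677 ≈ 27.1 ng/mL

27.1 ng/mL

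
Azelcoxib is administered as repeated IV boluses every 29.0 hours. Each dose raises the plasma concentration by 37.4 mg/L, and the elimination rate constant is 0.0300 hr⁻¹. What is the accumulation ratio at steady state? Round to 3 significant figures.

Fraction remaining after one interval: e^(−kτ) = e^(−0.03000 × 29.0) = 0.4190
R = 1 / (1 − 0.4190) = 1 / 0.5810 ≈ 1.72

1.72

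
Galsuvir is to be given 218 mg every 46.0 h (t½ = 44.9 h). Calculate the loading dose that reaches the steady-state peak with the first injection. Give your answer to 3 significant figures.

429 mg

k = ln 2 / 44.9 = 0.01544 h⁻¹
Accumulation ratio R = 1 / (1 − e^(−kτ)) = 1 / (1 − e^(−0.01544×46.0)) = 1 / (1 − 0.4916) = 1.967
Loading dose = maintenance dose × R = 218 × 1.967 ≈ 429 mg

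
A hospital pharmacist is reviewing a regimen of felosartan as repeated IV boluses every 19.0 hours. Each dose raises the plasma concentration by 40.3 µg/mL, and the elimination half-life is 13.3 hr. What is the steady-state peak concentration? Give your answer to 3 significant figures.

64.1 µg/mL

k = ln 2 / 13.3 = 0.05212 hr⁻¹
Fraction remaining after one interval: e^(−kτ) = e^(−0.05212 × 19.0) = 0.3715
R = 1 / (1 − 0.3715) = 1.591
Css,max = 40.3 × 1.591 ≈ 64.1 µg/mL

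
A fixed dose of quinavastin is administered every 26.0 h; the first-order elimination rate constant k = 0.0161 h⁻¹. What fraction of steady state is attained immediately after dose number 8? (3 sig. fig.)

f_n = 1 − e^(−nkτ) = 1 − e^(−8 × 0.01610 × 26.0) = 1 − e^(−3.349) = 1 − 0.03513 ≈ 0.965

0.965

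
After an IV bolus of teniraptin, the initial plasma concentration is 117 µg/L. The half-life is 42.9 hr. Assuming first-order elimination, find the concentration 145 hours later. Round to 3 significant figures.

11.2 µg/L

k = ln 2 / 42.9 = 0.01616 hr⁻¹
C(t) = C₀ e^(−kt) = 117 × e^(−0.01616 × 145) = 117 × e^(−2.343) = 117 × 0.09606 ≈ 11.2 µg/L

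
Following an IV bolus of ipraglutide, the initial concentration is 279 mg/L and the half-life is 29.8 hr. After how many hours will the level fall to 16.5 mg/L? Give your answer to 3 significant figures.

122 hours

k = ln 2 / 29.8 = 0.02326 hr⁻¹
C(t) = C₀ e^(−kt)  ⇒  t = ln(C₀/C) / k
t = ln(279/16.5) / 0.02326 = 2.828 / 0.02326 ≈ 122 hours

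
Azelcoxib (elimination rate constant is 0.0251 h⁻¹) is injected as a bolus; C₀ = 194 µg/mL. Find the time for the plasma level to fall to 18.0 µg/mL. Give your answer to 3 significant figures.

94.7 hours

C(t) = C₀ e^(−kt)  ⇒  t = ln(C₀/C) / k
t = ln(194/18.0) / 0.02510 = 2.377 / 0.02510 ≈ 94.7 hours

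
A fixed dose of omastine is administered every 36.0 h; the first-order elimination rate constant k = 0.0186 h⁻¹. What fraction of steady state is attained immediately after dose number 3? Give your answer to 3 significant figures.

f_n = 1 − e^(−nkτ) = 1 − e^(−3 × 0.01860 × 36.0) = 1 − e^(−2.009) = 1 − 0.1341 ≈ 0.866

0.866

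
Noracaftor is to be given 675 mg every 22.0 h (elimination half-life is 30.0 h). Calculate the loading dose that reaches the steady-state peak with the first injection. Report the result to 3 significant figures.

k = ln 2 / 30.0 = 0.02310 h⁻¹
Accumulation ratio R = 1 / (1 − e^(−kτ)) = 1 / (1 − e^(−0.02310×22.0)) = 1 / (1 − 0.6015) = 2.509
Loading dose = maintenance dose × R = 675 × 2.509 ≈ 1690 mg

1690 mg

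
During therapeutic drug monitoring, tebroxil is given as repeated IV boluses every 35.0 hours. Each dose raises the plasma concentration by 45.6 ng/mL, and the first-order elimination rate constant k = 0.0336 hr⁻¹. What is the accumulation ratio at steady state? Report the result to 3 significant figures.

1.45

Fraction remaining after one interval: e^(−kτ) = e^(−0.03360 × 35.0) = 0.3085
R = 1 / (1 − 0.3085) = 1 / 0.6915 ≈ 1.45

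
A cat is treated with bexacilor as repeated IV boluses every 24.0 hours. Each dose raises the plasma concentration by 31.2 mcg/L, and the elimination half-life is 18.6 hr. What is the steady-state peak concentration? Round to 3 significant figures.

k = ln 2 / 18.6 = 0.03727 hr⁻¹
Fraction remaining after one interval: e^(−kτ) = e^(−0.03727 × 24.0) = 0.4089
R = 1 / (1 − 0.4089) = 1.692
Css,max = 31.2 × 1.692 ≈ 52.8 mcg/L

52.8 mcg/L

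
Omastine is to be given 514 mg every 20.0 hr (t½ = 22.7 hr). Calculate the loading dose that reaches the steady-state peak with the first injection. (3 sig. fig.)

1120 mg

k = ln 2 / 22.7 = 0.03054 hr⁻¹
Accumulation ratio R = 1 / (1 − e^(−kτ)) = 1 / (1 − e^(−0.03054×20.0)) = 1 / (1 − 0.5430) = 2.188
Loading dose = maintenance dose × R = 514 × 2.188 ≈ 1120 mg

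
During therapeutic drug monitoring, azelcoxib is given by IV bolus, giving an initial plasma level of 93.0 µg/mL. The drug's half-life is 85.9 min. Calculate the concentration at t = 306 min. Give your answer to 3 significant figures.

k = ln 2 / 85.9 = 0.008069 min⁻¹
C(t) = C₀ e^(−kt) = 93.0 × e^(−0.008069 × 306) = 93.0 × e^(−2.469) = 93.0 × 0.08465 ≈ 7.87 µg/mL

7.87 µg/mL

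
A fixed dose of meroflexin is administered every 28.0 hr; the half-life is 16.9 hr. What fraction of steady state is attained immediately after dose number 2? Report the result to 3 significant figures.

k = ln 2 / 16.9 = 0.04101 hr⁻¹
f_n = 1 − e^(−nkτ) = 1 − e^(−2 × 0.04101 × 28.0) = 1 − e^(−2.297) = 1 − 0.1006 ≈ 0.899

0.899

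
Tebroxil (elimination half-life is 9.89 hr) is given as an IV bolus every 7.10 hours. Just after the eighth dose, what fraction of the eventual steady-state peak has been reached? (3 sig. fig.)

0.981

k = ln 2 / 9.89 = 0.07009 hr⁻¹
f_n = 1 − e^(−nkτ) = 1 − e^(−8 × 0.07009 × 7.10) = 1 − e^(−3.981) = 1 − 0.01867 ≈ 0.981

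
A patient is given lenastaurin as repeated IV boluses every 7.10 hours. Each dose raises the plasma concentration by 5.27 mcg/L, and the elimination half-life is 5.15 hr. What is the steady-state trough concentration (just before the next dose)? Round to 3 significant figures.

k = ln 2 / 5.15 = 0.1346 hr⁻¹
Fraction remaining after one interval: e^(−kτ) = e^(−0.1346 × 7.10) = 0.3846
R = 1 / (1 − 0.3846) = 1.625
Css,max = 5.27 × 1.625 = 8.563 mcg/L
Css,min = Css,max × e^(−kτ) = 8.563 × 0.3846 ≈ 3.29 mcg/L

3.29 mcg/L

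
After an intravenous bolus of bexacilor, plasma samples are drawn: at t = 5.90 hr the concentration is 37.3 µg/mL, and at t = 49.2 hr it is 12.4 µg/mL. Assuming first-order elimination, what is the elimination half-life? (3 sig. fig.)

27.3 hours

k = ln(C₁/C₂) / (t₂ − t₁) = ln(37.3/12.4) / (49.2 − 5.90)
  = 1.101 / 43.30 = 0.02543 hr⁻¹
t½ = ln 2 / k = ln 2 / 0.02543 ≈ 27.3 hours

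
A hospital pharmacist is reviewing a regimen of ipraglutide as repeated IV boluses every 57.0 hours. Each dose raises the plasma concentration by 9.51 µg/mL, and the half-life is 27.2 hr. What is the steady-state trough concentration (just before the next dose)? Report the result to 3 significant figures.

2.90 µg/mL

k = ln 2 / 27.2 = 0.02548 hr⁻¹
Fraction remaining after one interval: e^(−kτ) = e^(−0.02548 × 57.0) = 0.2340
R = 1 / (1 − 0.2340) = 1.305
Css,max = 9.51 × 1.305 = 12.41 µg/mL
Css,min = Css,max × e^(−kτ) = 12.41 × 0.2340 ≈ 2.90 µg/mL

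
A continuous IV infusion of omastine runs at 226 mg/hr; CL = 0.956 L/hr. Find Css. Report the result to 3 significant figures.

236 µg/mL

Css = infusion rate / CL = 226 / 0.956 ≈ 236 µg/mL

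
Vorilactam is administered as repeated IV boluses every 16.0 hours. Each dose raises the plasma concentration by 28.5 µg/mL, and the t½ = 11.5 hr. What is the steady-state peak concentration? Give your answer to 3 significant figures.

k = ln 2 / 11.5 = 0.06027 hr⁻¹
Fraction remaining after one interval: e^(−kτ) = e^(−0.06027 × 16.0) = 0.3812
R = 1 / (1 − 0.3812) = 1.616
Css,max = 28.5 × 1.616 ≈ 46.1 µg/mL

46.1 µg/mL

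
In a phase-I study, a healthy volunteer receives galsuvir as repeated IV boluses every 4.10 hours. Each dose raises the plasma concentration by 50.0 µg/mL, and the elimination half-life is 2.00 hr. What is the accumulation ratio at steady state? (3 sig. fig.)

1.32

k = ln 2 / 2.00 = 0.3466 hr⁻¹
Fraction remaining after one interval: e^(−kτ) = e^(−0.3466 × 4.10) = 0.2415
R = 1 / (1 − 0.2415) = 1 / 0.7585 ≈ 1.32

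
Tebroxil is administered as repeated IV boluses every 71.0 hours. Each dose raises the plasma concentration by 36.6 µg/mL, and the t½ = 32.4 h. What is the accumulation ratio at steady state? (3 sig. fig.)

1.28

k = ln 2 / 32.4 = 0.02139 h⁻¹
Fraction remaining after one interval: e^(−kτ) = e^(−0.02139 × 71.0) = 0.2189
R = 1 / (1 − 0.2189) = 1 / 0.7811 ≈ 1.28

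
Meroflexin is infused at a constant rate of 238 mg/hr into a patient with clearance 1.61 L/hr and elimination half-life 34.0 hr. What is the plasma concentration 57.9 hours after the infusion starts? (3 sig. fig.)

Css = rate / CL = 238 / 1.61 = 147.8 mg/L
k = ln 2 / 34.0 = 0.02039 hr⁻¹
C(t) = Css (1 − e^(−kt)) = 147.8 × (1 − e^(−1.180)) = 147.8 × 0.6928 ≈ 102 mg/L

102 mg/L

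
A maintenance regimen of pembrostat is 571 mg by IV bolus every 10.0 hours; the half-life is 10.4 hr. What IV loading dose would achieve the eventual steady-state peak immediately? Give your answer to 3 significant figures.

1170 mg

k = ln 2 / 10.4 = 0.06665 hr⁻¹
Accumulation ratio R = 1 / (1 − e^(−kτ)) = 1 / (1 − e^(−0.06665×10.0)) = 1 / (1 − 0.5135) = 2.056
Loading dose = maintenance dose × R = 571 × 2.056 ≈ 1170 mg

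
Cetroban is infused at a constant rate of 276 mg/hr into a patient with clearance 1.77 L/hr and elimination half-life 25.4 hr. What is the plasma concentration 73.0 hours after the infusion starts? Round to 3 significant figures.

Css = rate / CL = 276 / 1.77 = 155.9 µg/mL
k = ln 2 / 25.4 = 0.02729 hr⁻¹
C(t) = Css (1 − e^(−kt)) = 155.9 × (1 − e^(−1.992)) = 155.9 × 0.8636 ≈ 135 µg/mL

135 µg/mL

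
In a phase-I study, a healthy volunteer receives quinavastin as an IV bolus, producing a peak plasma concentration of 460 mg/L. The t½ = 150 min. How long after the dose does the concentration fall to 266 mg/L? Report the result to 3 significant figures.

119 minutes

k = ln 2 / 150 = 0.004621 min⁻¹
C(t) = C₀ e^(−kt)  ⇒  t = ln(C₀/C) / k
t = ln(460/266) / 0.004621 = 0.5477 / 0.004621 ≈ 119 minutes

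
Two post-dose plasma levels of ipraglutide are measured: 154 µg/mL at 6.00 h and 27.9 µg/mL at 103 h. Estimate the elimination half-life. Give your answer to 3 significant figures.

k = ln(C₁/C₂) / (t₂ − t₁) = ln(154/27.9) / (103 − 6.00)
  = 1.708 / 97.00 = 0.01761 h⁻¹
t½ = ln 2 / k = ln 2 / 0.01761 ≈ 39.4 hours

39.4 hours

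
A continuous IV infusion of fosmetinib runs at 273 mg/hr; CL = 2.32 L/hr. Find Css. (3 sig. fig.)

118 µg/mL

Css = infusion rate / CL = 273 / 2.32 ≈ 118 µg/mL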